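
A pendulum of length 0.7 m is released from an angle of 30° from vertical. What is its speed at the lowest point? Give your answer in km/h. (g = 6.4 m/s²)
h = L(1 − cosθ) = 0.7(1 − cos30°) = 0.0937822 m
v = √(2gh) = √(2·6.4·0.0937822) = 1.09563 m/s = 3.944 km/h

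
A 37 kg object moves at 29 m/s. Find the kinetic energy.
KE = ½mv² = ½(37)(29)² = 15558.5 J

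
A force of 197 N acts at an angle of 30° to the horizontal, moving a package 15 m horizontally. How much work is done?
W = F·d·cosθ = (197)(15)cos(30°) = 2559 J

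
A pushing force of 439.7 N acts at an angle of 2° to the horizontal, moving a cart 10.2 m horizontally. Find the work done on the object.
W = F·d·cosθ = (439.7)(10.2)cos(2°) = 4482 J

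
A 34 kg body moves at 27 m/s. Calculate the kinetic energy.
KE = ½mv² = ½(34)(27)² = 12393.0 J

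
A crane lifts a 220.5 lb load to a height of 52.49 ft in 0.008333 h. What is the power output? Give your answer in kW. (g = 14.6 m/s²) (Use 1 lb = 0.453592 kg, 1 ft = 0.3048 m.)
Convert to SI: m = 100.017 kg, h = 15.999 m, t = 29.9988 s
P = mgh/t = (100.017)(14.6)(15.999)/29.9988 = 778.779 W = 0.7788 kW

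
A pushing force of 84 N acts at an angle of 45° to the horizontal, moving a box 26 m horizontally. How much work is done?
W = F·d·cosθ = (84)(26)cos(45°) = 1544 J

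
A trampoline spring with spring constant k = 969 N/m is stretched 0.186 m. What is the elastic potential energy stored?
PE = ½kx² = ½(969)(0.186)² = 16.76 J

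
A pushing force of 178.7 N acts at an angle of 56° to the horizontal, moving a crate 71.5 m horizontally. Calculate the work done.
W = F·d·cosθ = (178.7)(71.5)cos(56°) = 7145 J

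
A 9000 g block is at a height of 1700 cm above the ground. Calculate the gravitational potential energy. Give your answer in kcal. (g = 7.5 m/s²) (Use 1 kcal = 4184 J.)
Convert to SI: m = 9.0 kg, h = 17.0 m
PE = mgh = (9.0)(7.5)(17.0) = 1147.5 J = 0.2743 kcal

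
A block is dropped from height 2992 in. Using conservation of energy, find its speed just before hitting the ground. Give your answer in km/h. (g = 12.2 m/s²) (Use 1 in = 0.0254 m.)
Convert to SI: h = 75.9968 m
mgh = ½mv² ⇒ v = √(2gh) = √(2·12.2·75.9968) = 43.0618 m/s = 155.0 km/h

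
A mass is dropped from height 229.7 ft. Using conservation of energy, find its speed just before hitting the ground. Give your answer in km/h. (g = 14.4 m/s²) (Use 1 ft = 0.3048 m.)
Convert to SI: h = 70.0126 m
mgh = ½mv² ⇒ v = √(2gh) = √(2·14.4·70.0126) = 44.9039 m/s = 161.7 km/h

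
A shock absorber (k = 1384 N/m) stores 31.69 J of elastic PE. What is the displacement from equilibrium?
x = √(2·PE/k) = √(2·31.69/1384) = 0.214 m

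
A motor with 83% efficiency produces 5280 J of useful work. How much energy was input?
W_in = W_out/η = 5280/0.83 = 6361 J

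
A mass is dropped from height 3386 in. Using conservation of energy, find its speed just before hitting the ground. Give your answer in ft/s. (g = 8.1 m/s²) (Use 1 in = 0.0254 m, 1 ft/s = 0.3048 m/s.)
Convert to SI: h = 86.0044 m
mgh = ½mv² ⇒ v = √(2gh) = √(2·8.1·86.0044) = 37.3265 m/s = 122.5 ft/s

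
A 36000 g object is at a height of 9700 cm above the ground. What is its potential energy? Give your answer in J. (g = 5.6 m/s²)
Convert to SI: m = 36.0 kg, h = 97.0 m
PE = mgh = (36.0)(5.6)(97.0) = 19560 J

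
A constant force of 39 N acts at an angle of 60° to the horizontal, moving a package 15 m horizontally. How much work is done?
W = F·d·cosθ = (39)(15)cos(60°) = 292.5 J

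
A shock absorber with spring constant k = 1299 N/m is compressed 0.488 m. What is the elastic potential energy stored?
PE = ½kx² = ½(1299)(0.488)² = 154.7 J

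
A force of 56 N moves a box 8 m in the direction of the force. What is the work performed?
W = F·d = (56)(8) = 448.0 J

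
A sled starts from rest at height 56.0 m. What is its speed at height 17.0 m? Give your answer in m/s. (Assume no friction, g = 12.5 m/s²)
mgh₁ = mgh₂ + ½mv² ⇒ v = √(2g(h₁−h₂)) = √(2·12.5·39.0) = 31.22 m/s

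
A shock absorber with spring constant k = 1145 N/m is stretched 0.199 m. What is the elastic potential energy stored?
PE = ½kx² = ½(1145)(0.199)² = 22.67 J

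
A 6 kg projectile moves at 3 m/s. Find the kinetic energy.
KE = ½mv² = ½(6)(3)² = 27.0 J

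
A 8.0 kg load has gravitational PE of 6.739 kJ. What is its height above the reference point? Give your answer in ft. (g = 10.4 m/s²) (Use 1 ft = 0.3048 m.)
Convert to SI: m = 8.0 kg, PE = 6739.0 J
h = PE/(mg) = 6739.0/(8.0·10.4) = 80.9976 m = 265.7 ft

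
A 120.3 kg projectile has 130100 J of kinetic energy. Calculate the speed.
v = √(2·KE/m) = √(2·130100/120.3) = 46.51 m/s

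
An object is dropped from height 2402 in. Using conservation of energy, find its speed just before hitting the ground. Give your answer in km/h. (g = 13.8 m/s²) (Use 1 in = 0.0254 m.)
Convert to SI: h = 61.0108 m
mgh = ½mv² ⇒ v = √(2gh) = √(2·13.8·61.0108) = 41.0353 m/s = 147.7 km/h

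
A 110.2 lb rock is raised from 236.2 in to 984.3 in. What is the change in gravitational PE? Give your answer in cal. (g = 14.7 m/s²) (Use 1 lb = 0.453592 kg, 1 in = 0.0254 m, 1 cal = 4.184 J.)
Convert to SI: m = 49.9858 kg, Δh = 19.0017 m
ΔPE = mgΔh = (49.9858)(14.7)(19.0017) = 13962.3 J = 3337 cal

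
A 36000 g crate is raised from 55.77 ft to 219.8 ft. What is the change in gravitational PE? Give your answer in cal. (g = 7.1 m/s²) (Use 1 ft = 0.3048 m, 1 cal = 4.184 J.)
Convert to SI: m = 36.0 kg, Δh = 49.9963 m
ΔPE = mgΔh = (36.0)(7.1)(49.9963) = 12779.1 J = 3054 cal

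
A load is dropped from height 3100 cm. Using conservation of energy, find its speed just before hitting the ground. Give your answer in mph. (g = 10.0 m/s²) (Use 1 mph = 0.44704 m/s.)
Convert to SI: h = 31.0 m
mgh = ½mv² ⇒ v = √(2gh) = √(2·10.0·31.0) = 24.8998 m/s = 55.7 mph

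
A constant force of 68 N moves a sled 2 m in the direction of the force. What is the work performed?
W = F·d = (68)(2) = 136.0 J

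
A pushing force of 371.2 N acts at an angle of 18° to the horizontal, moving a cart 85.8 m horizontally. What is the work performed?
W = F·d·cosθ = (371.2)(85.8)cos(18°) = 30290 J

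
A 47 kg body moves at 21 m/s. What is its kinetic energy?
KE = ½mv² = ½(47)(21)² = 10363.5 J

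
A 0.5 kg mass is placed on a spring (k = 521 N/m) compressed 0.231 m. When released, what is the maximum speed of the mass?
½kx² = ½mv² ⇒ v = x√(k/m) = (0.231)√(521/0.5) = 7.457 m/s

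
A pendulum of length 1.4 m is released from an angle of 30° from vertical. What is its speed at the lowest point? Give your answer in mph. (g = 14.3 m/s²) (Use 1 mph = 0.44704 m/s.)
h = L(1 − cosθ) = 1.4(1 − cos30°) = 0.187564 m
v = √(2gh) = √(2·14.3·0.187564) = 2.31611 m/s = 5.181 mph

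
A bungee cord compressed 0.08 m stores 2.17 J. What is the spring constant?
k = 2·PE/x² = 2·2.17/(0.08)² = 678.1 N/m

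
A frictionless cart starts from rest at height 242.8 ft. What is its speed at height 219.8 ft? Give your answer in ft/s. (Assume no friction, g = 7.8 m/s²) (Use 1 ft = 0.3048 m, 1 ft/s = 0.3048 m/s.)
Convert to SI: h₁−h₂ = 7.0104 m
mgh₁ = mgh₂ + ½mv² ⇒ v = √(2g(h₁−h₂)) = √(2·7.8·7.0104) = 10.4576 m/s = 34.31 ft/s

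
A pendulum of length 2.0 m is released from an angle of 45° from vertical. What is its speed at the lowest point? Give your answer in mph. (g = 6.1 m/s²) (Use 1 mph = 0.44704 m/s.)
h = L(1 − cosθ) = 2.0(1 − cos45°) = 0.585786 m
v = √(2gh) = √(2·6.1·0.585786) = 2.67331 m/s = 5.98 mph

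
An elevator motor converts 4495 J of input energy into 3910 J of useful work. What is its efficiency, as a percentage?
η = W_out/W_in = 3910/4495 = 86.99%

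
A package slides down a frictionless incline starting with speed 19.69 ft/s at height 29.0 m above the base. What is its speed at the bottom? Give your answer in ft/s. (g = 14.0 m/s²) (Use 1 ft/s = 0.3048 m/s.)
Convert to SI: v₀ = 6.00151 m/s, h = 29.0 m
½mv₀² + mgh = ½mv² ⇒ v = √(v₀² + 2gh) = √(6.00151² + 2·14.0·29.0) = 29.1208 m/s = 95.54 ft/s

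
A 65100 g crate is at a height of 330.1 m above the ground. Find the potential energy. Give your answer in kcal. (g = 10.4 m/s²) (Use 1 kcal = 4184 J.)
Convert to SI: m = 65.1 kg, h = 330.1 m
PE = mgh = (65.1)(10.4)(330.1) = 223491 J = 53.42 kcal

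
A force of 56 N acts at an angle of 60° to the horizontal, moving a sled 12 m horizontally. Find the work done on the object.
W = F·d·cosθ = (56)(12)cos(60°) = 336.0 J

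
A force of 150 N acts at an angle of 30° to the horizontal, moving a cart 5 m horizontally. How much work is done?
W = F·d·cosθ = (150)(5)cos(30°) = 649.5 J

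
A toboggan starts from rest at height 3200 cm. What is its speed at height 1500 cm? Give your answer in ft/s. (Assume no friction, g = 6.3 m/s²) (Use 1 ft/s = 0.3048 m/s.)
Convert to SI: h₁−h₂ = 17.0 m
mgh₁ = mgh₂ + ½mv² ⇒ v = √(2g(h₁−h₂)) = √(2·6.3·17.0) = 14.6356 m/s = 48.02 ft/s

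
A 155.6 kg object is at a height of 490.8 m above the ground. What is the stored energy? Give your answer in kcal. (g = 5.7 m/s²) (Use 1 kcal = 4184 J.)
PE = mgh = (155.6)(5.7)(490.8) = 435300 J = 104.0 kcal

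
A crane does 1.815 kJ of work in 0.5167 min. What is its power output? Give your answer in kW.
Convert to SI: W = 1815.0 J, t = 31.002 s
P = W/t = 1815.0/31.002 = 58.5446 W = 0.05854 kW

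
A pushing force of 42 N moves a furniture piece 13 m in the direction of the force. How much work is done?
W = F·d = (42)(13) = 546.0 J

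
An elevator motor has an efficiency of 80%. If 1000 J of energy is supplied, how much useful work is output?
W_out = η·W_in = 0.8·1000 = 800.0 J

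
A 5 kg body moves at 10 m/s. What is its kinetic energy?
KE = ½mv² = ½(5)(10)² = 250.0 J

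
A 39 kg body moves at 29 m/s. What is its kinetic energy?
KE = ½mv² = ½(39)(29)² = 16399.5 J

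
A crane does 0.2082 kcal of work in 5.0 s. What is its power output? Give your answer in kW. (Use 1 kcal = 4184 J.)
Convert to SI: W = 871.109 J, t = 5.0 s
P = W/t = 871.109/5.0 = 174.222 W = 0.1742 kW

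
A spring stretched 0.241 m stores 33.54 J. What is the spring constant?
k = 2·PE/x² = 2·33.54/(0.241)² = 1155 N/m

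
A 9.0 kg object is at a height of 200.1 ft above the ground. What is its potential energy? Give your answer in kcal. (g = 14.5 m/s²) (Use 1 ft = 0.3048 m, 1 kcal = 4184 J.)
Convert to SI: m = 9.0 kg, h = 60.9905 m
PE = mgh = (9.0)(14.5)(60.9905) = 7959.26 J = 1.902 kcal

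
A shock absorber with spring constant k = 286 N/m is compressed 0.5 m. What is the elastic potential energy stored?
PE = ½kx² = ½(286)(0.5)² = 35.75 J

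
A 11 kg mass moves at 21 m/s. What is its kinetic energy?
KE = ½mv² = ½(11)(21)² = 2425.5 J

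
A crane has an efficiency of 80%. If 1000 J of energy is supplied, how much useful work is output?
W_out = η·W_in = 0.8·1000 = 800.0 J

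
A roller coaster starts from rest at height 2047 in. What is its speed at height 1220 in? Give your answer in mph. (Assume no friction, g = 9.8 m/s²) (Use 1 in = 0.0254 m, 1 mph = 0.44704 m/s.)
Convert to SI: h₁−h₂ = 21.0058 m
mgh₁ = mgh₂ + ½mv² ⇒ v = √(2g(h₁−h₂)) = √(2·9.8·21.0058) = 20.2907 m/s = 45.39 mph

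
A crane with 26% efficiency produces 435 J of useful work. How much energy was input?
W_in = W_out/η = 435/0.26 = 1673 J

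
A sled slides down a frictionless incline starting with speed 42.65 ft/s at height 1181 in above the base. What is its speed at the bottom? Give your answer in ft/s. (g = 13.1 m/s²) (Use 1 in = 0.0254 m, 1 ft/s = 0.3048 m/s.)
Convert to SI: v₀ = 12.9997 m/s, h = 29.9974 m
½mv₀² + mgh = ½mv² ⇒ v = √(v₀² + 2gh) = √(12.9997² + 2·13.1·29.9974) = 30.9019 m/s = 101.4 ft/s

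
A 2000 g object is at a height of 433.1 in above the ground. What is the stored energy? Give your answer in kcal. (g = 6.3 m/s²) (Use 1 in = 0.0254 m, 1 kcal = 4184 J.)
Convert to SI: m = 2.0 kg, h = 11.0007 m
PE = mgh = (2.0)(6.3)(11.0007) = 138.609 J = 0.03313 kcal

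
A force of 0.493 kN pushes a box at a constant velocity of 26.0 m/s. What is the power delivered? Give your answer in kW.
Convert to SI: F = 493.0 N, v = 26.0 m/s
P = Fv = (493.0)(26.0) = 12818.0 W = 12.82 kW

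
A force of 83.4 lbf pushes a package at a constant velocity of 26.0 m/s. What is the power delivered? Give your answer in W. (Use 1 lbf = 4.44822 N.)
Convert to SI: F = 370.982 N, v = 26.0 m/s
P = Fv = (370.982)(26.0) = 9646 W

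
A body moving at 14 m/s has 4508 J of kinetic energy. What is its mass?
m = 2·KE/v² = 2·4508/(14)² = 46.0 kg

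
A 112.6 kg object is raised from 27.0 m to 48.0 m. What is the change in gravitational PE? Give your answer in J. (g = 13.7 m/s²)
ΔPE = mgΔh = (112.6)(13.7)(21.0) = 32400 J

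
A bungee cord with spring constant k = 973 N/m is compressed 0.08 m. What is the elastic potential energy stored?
PE = ½kx² = ½(973)(0.08)² = 3.114 J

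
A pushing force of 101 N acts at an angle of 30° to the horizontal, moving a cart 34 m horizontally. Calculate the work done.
W = F·d·cosθ = (101)(34)cos(30°) = 2974 J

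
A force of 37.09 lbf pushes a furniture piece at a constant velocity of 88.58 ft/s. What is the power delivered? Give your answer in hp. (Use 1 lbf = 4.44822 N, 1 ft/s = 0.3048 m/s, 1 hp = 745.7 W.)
Convert to SI: F = 164.984 N, v = 26.9992 m/s
P = Fv = (164.984)(26.9992) = 4454.45 W = 5.974 hp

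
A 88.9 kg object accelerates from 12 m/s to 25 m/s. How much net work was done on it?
W = ΔKE = ½m(v₂² − v₁²) = ½(88.9)(25² − 12²) = 21380.45 J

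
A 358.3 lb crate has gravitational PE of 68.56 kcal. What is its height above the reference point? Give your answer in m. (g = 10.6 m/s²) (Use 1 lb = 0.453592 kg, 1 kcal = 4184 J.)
Convert to SI: m = 162.522 kg, PE = 286855 J
h = PE/(mg) = 286855/(162.522·10.6) = 166.5 m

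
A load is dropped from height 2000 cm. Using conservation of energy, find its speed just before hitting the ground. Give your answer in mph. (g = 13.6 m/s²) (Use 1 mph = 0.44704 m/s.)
Convert to SI: h = 20.0 m
mgh = ½mv² ⇒ v = √(2gh) = √(2·13.6·20.0) = 23.3238 m/s = 52.17 mph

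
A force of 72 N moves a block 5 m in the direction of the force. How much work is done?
W = F·d = (72)(5) = 360.0 J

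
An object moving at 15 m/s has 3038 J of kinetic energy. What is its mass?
m = 2·KE/v² = 2·3038/(15)² = 27.0 kg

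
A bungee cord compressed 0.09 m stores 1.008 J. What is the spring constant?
k = 2·PE/x² = 2·1.008/(0.09)² = 248.9 N/m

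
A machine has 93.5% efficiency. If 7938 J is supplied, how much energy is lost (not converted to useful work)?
W_lost = W_in(1 − η) = 7938·(1 − 0.935) = 516.0 J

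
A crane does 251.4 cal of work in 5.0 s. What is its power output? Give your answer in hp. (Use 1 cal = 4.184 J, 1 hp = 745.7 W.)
Convert to SI: W = 1051.86 J, t = 5.0 s
P = W/t = 1051.86/5.0 = 210.372 W = 0.2821 hp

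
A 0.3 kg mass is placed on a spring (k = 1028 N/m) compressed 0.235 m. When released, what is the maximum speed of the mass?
½kx² = ½mv² ⇒ v = x√(k/m) = (0.235)√(1028/0.3) = 13.76 m/s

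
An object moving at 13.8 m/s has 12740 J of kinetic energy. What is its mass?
m = 2·KE/v² = 2·12740/(13.8)² = 133.8 kg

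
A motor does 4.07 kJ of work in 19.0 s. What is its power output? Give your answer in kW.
Convert to SI: W = 4070.0 J, t = 19.0 s
P = W/t = 4070.0/19.0 = 214.211 W = 0.2142 kW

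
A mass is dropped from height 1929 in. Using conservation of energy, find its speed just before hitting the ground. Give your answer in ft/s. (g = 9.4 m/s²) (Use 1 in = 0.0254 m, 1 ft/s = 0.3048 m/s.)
Convert to SI: h = 48.9966 m
mgh = ½mv² ⇒ v = √(2gh) = √(2·9.4·48.9966) = 30.3502 m/s = 99.57 ft/s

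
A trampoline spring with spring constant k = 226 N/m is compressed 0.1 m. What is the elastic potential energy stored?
PE = ½kx² = ½(226)(0.1)² = 1.13 J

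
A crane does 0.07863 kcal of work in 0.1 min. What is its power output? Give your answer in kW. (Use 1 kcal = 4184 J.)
Convert to SI: W = 328.988 J, t = 6.0 s
P = W/t = 328.988/6.0 = 54.8313 W = 0.05483 kW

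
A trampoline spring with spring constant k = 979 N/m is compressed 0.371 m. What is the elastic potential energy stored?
PE = ½kx² = ½(979)(0.371)² = 67.38 J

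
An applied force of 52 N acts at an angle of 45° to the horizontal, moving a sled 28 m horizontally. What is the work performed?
W = F·d·cosθ = (52)(28)cos(45°) = 1030 J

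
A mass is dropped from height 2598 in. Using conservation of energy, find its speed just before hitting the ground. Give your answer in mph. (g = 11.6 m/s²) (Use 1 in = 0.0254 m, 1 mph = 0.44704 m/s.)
Convert to SI: h = 65.9892 m
mgh = ½mv² ⇒ v = √(2gh) = √(2·11.6·65.9892) = 39.1273 m/s = 87.53 mph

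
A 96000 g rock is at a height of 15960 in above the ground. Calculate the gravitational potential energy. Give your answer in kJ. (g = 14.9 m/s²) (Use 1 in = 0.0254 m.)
Convert to SI: m = 96.0 kg, h = 405.384 m
PE = mgh = (96.0)(14.9)(405.384) = 579861 J = 579.9 kJ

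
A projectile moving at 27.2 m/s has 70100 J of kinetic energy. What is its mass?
m = 2·KE/v² = 2·70100/(27.2)² = 189.5 kg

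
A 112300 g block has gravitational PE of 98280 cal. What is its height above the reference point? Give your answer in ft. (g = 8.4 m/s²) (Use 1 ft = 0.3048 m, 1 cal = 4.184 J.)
Convert to SI: m = 112.3 kg, PE = 411204 J
h = PE/(mg) = 411204/(112.3·8.4) = 435.911 m = 1430 ft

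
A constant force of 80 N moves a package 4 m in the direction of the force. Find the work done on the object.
W = F·d = (80)(4) = 320.0 J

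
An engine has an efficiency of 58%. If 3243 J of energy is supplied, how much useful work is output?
W_out = η·W_in = 0.58·3243 = 1880.94 J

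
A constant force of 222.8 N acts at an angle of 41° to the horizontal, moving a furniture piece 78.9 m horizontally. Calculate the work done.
W = F·d·cosθ = (222.8)(78.9)cos(41°) = 13270 J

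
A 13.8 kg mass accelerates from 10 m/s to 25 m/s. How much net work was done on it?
W = ΔKE = ½m(v₂² − v₁²) = ½(13.8)(25² − 10²) = 3622.5 J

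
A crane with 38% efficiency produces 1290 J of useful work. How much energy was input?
W_in = W_out/η = 1290/0.38 = 3395 J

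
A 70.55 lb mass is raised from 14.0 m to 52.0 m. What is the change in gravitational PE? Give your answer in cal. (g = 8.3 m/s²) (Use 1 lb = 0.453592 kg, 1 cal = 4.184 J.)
Convert to SI: m = 32.0009 kg, Δh = 38.0 m
ΔPE = mgΔh = (32.0009)(8.3)(38.0) = 10093.1 J = 2412 cal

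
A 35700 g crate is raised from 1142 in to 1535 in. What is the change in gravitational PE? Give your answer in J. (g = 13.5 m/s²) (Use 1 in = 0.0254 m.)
Convert to SI: m = 35.7 kg, Δh = 9.9822 m
ΔPE = mgΔh = (35.7)(13.5)(9.9822) = 4811 J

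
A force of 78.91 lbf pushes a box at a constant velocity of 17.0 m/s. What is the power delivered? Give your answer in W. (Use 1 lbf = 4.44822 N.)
Convert to SI: F = 351.009 N, v = 17.0 m/s
P = Fv = (351.009)(17.0) = 5967 W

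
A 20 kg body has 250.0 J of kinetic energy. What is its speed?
v = √(2·KE/m) = √(2·250.0/20) = 5.0 m/s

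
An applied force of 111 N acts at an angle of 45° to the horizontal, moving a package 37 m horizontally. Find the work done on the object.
W = F·d·cosθ = (111)(37)cos(45°) = 2904 J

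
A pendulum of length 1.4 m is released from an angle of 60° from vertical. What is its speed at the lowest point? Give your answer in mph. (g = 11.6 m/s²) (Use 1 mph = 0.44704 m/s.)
h = L(1 − cosθ) = 1.4(1 − cos60°) = 0.7 m
v = √(2gh) = √(2·11.6·0.7) = 4.02989 m/s = 9.015 mph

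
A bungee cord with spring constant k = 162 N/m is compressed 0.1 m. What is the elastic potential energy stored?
PE = ½kx² = ½(162)(0.1)² = 0.81 J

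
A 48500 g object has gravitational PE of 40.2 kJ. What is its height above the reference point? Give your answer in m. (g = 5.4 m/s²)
Convert to SI: m = 48.5 kg, PE = 40200.0 J
h = PE/(mg) = 40200.0/(48.5·5.4) = 153.5 m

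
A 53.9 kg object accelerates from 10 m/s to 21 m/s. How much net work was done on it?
W = ΔKE = ½m(v₂² − v₁²) = ½(53.9)(21² − 10²) = 9189.95 J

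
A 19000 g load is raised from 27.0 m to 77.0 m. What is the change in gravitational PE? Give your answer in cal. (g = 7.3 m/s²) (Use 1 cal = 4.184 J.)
Convert to SI: m = 19.0 kg, Δh = 50.0 m
ΔPE = mgΔh = (19.0)(7.3)(50.0) = 6935.0 J = 1658 cal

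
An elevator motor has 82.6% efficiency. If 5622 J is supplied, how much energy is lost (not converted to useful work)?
W_lost = W_in(1 − η) = 5622·(1 − 0.826) = 978.2 J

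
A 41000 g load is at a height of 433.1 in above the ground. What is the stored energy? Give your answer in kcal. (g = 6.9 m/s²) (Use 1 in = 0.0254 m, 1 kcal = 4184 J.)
Convert to SI: m = 41.0 kg, h = 11.0007 m
PE = mgh = (41.0)(6.9)(11.0007) = 3112.11 J = 0.7438 kcal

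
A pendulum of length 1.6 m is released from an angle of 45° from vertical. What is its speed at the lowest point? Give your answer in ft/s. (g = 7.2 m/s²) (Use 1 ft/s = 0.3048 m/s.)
h = L(1 − cosθ) = 1.6(1 − cos45°) = 0.468629 m
v = √(2gh) = √(2·7.2·0.468629) = 2.59774 m/s = 8.523 ft/s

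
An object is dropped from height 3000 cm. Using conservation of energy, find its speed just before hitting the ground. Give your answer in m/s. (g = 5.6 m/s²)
Convert to SI: h = 30.0 m
mgh = ½mv² ⇒ v = √(2gh) = √(2·5.6·30.0) = 18.33 m/s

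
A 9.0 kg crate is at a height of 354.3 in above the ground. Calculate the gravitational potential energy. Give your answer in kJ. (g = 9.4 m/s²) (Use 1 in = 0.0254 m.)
Convert to SI: m = 9.0 kg, h = 8.99922 m
PE = mgh = (9.0)(9.4)(8.99922) = 761.334 J = 0.7613 kJ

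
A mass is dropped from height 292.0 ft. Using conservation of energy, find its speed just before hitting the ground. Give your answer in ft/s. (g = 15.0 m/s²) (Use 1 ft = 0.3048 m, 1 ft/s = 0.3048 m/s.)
Convert to SI: h = 89.0016 m
mgh = ½mv² ⇒ v = √(2gh) = √(2·15.0·89.0016) = 51.6725 m/s = 169.5 ft/s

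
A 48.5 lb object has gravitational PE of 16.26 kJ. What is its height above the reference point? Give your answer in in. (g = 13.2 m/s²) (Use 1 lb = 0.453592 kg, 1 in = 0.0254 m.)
Convert to SI: m = 21.9992 kg, PE = 16260.0 J
h = PE/(mg) = 16260.0/(21.9992·13.2) = 55.9937 m = 2204 in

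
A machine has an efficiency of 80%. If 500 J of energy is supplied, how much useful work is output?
W_out = η·W_in = 0.8·500 = 400.0 J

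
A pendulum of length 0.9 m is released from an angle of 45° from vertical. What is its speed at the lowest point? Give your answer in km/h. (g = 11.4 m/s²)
h = L(1 − cosθ) = 0.9(1 − cos45°) = 0.263604 m
v = √(2gh) = √(2·11.4·0.263604) = 2.45156 m/s = 8.826 km/h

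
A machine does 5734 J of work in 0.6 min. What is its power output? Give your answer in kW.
Convert to SI: W = 5734.0 J, t = 36.0 s
P = W/t = 5734.0/36.0 = 159.278 W = 0.1593 kW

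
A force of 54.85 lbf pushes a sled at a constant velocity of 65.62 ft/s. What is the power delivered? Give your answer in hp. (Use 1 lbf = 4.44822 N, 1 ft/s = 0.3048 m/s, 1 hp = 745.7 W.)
Convert to SI: F = 243.985 N, v = 20.001 m/s
P = Fv = (243.985)(20.001) = 4879.94 W = 6.544 hp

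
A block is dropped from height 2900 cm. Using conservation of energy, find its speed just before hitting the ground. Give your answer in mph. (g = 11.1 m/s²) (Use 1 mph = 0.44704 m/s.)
Convert to SI: h = 29.0 m
mgh = ½mv² ⇒ v = √(2gh) = √(2·11.1·29.0) = 25.3732 m/s = 56.76 mph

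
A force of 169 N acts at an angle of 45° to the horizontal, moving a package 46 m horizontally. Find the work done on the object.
W = F·d·cosθ = (169)(46)cos(45°) = 5497 J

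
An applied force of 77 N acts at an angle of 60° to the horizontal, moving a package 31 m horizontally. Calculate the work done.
W = F·d·cosθ = (77)(31)cos(60°) = 1194 J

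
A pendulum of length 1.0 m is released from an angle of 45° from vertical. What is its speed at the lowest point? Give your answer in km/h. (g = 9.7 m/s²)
h = L(1 − cosθ) = 1.0(1 − cos45°) = 0.292893 m
v = √(2gh) = √(2·9.7·0.292893) = 2.38372 m/s = 8.581 km/h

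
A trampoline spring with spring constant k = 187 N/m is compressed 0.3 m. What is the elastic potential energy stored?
PE = ½kx² = ½(187)(0.3)² = 8.415 J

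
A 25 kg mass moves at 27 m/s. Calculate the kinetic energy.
KE = ½mv² = ½(25)(27)² = 9112.5 J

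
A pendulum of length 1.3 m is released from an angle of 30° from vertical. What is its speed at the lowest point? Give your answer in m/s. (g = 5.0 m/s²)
h = L(1 − cosθ) = 1.3(1 − cos30°) = 0.174167 m
v = √(2gh) = √(2·5.0·0.174167) = 1.32 m/s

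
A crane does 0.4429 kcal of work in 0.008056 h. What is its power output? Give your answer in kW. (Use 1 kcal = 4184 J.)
Convert to SI: W = 1853.09 J, t = 29.0016 s
P = W/t = 1853.09/29.0016 = 63.8963 W = 0.0639 kW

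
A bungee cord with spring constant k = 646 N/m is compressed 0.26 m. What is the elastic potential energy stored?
PE = ½kx² = ½(646)(0.26)² = 21.83 J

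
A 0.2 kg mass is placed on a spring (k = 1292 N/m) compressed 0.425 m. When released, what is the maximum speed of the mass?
½kx² = ½mv² ⇒ v = x√(k/m) = (0.425)√(1292/0.2) = 34.16 m/s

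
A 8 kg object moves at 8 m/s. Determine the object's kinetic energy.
KE = ½mv² = ½(8)(8)² = 256.0 J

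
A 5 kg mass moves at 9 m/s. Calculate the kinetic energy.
KE = ½mv² = ½(5)(9)² = 202.5 J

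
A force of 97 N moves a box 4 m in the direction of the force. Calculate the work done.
W = F·d = (97)(4) = 388.0 J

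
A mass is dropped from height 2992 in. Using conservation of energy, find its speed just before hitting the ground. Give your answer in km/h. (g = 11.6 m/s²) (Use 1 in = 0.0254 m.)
Convert to SI: h = 75.9968 m
mgh = ½mv² ⇒ v = √(2gh) = √(2·11.6·75.9968) = 41.9896 m/s = 151.2 km/h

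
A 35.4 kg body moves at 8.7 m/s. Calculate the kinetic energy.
KE = ½mv² = ½(35.4)(8.7)² = 1340 J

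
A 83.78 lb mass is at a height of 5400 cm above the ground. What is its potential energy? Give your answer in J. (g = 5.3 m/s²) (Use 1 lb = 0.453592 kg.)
Convert to SI: m = 38.0019 kg, h = 54.0 m
PE = mgh = (38.0019)(5.3)(54.0) = 10880 J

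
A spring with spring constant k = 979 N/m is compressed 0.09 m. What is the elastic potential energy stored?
PE = ½kx² = ½(979)(0.09)² = 3.965 J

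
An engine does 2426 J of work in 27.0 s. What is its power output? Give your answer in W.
P = W/t = 2426.0/27.0 = 89.85 W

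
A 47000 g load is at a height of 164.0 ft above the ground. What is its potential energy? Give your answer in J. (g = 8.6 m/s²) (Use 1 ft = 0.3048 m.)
Convert to SI: m = 47.0 kg, h = 49.9872 m
PE = mgh = (47.0)(8.6)(49.9872) = 20200 J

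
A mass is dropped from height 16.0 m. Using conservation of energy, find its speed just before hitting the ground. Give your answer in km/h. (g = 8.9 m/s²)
mgh = ½mv² ⇒ v = √(2gh) = √(2·8.9·16.0) = 16.876 m/s = 60.75 km/h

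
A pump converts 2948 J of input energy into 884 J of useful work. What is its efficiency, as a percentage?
η = W_out/W_in = 884/2948 = 29.99%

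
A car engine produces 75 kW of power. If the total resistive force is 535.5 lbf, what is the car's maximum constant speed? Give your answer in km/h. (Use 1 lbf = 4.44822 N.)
Convert to SI: F = 2382.02 N
P = Fv ⇒ v = P/F = 75000 W/2382.02 N = 31.4859 m/s = 113.3 km/h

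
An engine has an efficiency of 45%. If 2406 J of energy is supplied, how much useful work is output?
W_out = η·W_in = 0.45·2406 = 1082.7 J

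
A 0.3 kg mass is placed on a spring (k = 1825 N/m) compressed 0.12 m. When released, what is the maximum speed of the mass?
½kx² = ½mv² ⇒ v = x√(k/m) = (0.12)√(1825/0.3) = 9.359 m/s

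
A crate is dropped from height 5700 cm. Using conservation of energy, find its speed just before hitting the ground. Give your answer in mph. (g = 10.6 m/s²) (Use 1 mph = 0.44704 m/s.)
Convert to SI: h = 57.0 m
mgh = ½mv² ⇒ v = √(2gh) = √(2·10.6·57.0) = 34.762 m/s = 77.76 mph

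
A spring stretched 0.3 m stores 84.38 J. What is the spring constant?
k = 2·PE/x² = 2·84.38/(0.3)² = 1875 N/m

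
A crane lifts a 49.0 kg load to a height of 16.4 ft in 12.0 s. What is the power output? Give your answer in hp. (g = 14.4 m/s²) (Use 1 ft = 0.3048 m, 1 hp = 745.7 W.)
Convert to SI: m = 49.0 kg, h = 4.99872 m, t = 12.0 s
P = mgh/t = (49.0)(14.4)(4.99872)/12.0 = 293.925 W = 0.3942 hp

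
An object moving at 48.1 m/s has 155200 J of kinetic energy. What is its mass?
m = 2·KE/v² = 2·155200/(48.1)² = 134.2 kg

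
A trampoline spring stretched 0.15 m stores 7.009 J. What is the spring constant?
k = 2·PE/x² = 2·7.009/(0.15)² = 623.0 N/m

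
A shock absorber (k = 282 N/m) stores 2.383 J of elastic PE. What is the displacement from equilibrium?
x = √(2·PE/k) = √(2·2.383/282) = 0.13 m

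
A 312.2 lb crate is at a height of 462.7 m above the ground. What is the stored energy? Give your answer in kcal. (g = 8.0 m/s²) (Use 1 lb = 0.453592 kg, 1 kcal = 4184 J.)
Convert to SI: m = 141.611 kg, h = 462.7 m
PE = mgh = (141.611)(8.0)(462.7) = 524189 J = 125.3 kcal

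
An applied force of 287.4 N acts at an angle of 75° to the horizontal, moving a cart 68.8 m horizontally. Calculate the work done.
W = F·d·cosθ = (287.4)(68.8)cos(75°) = 5118 J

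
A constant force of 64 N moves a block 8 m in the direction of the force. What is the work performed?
W = F·d = (64)(8) = 512.0 J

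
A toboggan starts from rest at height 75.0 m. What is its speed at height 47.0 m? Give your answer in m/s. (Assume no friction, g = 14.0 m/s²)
mgh₁ = mgh₂ + ½mv² ⇒ v = √(2g(h₁−h₂)) = √(2·14.0·28.0) = 28.0 m/s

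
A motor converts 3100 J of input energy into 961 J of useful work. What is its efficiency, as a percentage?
η = W_out/W_in = 961/3100 = 31.0%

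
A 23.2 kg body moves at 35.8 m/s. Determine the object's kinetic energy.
KE = ½mv² = ½(23.2)(35.8)² = 14870 J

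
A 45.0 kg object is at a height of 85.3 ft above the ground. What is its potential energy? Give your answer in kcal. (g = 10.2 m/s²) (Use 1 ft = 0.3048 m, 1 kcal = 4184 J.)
Convert to SI: m = 45.0 kg, h = 25.9994 m
PE = mgh = (45.0)(10.2)(25.9994) = 11933.7 J = 2.852 kcal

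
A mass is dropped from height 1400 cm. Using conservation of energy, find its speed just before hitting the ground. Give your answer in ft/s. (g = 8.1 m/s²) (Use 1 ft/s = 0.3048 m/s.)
Convert to SI: h = 14.0 m
mgh = ½mv² ⇒ v = √(2gh) = √(2·8.1·14.0) = 15.0599 m/s = 49.41 ft/s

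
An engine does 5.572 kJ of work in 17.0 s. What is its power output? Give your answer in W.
Convert to SI: W = 5572.0 J, t = 17.0 s
P = W/t = 5572.0/17.0 = 327.8 W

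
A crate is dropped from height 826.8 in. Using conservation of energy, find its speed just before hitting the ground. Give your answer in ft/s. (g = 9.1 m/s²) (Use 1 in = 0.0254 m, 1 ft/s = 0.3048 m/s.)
Convert to SI: h = 21.0007 m
mgh = ½mv² ⇒ v = √(2gh) = √(2·9.1·21.0007) = 19.5503 m/s = 64.14 ft/s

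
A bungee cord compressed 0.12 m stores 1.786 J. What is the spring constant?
k = 2·PE/x² = 2·1.786/(0.12)² = 248.1 N/m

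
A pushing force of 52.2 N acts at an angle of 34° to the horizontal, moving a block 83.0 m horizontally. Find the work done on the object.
W = F·d·cosθ = (52.2)(83.0)cos(34°) = 3592 J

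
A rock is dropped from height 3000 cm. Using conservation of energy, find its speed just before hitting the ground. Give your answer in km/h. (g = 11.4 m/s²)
Convert to SI: h = 30.0 m
mgh = ½mv² ⇒ v = √(2gh) = √(2·11.4·30.0) = 26.1534 m/s = 94.15 km/h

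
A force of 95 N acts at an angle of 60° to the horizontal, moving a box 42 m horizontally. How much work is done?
W = F·d·cosθ = (95)(42)cos(60°) = 1995 J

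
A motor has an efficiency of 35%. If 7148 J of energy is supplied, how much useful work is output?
W_out = η·W_in = 0.35·7148 = 2501.8 J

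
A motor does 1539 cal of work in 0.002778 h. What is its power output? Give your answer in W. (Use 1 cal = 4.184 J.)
Convert to SI: W = 6439.18 J, t = 10.0008 s
P = W/t = 6439.18/10.0008 = 643.9 W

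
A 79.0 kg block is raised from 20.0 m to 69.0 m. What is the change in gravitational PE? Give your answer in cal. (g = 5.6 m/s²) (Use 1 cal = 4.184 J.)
ΔPE = mgΔh = (79.0)(5.6)(49.0) = 21677.6 J = 5181 cal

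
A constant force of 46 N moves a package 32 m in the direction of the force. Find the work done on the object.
W = F·d = (46)(32) = 1472 J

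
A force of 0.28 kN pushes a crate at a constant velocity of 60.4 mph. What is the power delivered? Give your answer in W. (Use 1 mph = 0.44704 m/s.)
Convert to SI: F = 280.0 N, v = 27.0012 m/s
P = Fv = (280.0)(27.0012) = 7560 W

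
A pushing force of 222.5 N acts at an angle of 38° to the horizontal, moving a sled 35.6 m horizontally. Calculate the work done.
W = F·d·cosθ = (222.5)(35.6)cos(38°) = 6242 J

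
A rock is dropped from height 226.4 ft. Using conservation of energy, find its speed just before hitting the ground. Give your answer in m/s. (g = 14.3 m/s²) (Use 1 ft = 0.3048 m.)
Convert to SI: h = 69.0067 m
mgh = ½mv² ⇒ v = √(2gh) = √(2·14.3·69.0067) = 44.43 m/s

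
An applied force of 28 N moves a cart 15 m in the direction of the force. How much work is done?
W = F·d = (28)(15) = 420.0 J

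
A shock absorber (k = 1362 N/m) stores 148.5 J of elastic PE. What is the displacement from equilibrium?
x = √(2·PE/k) = √(2·148.5/1362) = 0.467 m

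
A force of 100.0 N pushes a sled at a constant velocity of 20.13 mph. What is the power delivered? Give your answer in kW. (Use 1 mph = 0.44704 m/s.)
Convert to SI: F = 100.0 N, v = 8.99892 m/s
P = Fv = (100.0)(8.99892) = 899.892 W = 0.8999 kW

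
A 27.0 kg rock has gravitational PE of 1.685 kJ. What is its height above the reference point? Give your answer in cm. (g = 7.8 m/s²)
Convert to SI: m = 27.0 kg, PE = 1685.0 J
h = PE/(mg) = 1685.0/(27.0·7.8) = 8.00095 m = 800.1 cm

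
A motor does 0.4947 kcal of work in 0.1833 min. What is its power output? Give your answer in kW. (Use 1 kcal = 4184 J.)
Convert to SI: W = 2069.82 J, t = 10.998 s
P = W/t = 2069.82/10.998 = 188.2 W = 0.1882 kW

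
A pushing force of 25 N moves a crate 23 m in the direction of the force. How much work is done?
W = F·d = (25)(23) = 575.0 J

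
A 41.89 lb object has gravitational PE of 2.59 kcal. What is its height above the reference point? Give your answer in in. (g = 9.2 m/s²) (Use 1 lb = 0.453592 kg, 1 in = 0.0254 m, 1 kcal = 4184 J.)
Convert to SI: m = 19.001 kg, PE = 10836.6 J
h = PE/(mg) = 10836.6/(19.001·9.2) = 61.9909 m = 2441 in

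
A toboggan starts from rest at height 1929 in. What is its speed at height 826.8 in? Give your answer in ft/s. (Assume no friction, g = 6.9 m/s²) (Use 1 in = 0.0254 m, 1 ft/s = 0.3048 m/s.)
Convert to SI: h₁−h₂ = 27.9959 m
mgh₁ = mgh₂ + ½mv² ⇒ v = √(2g(h₁−h₂)) = √(2·6.9·27.9959) = 19.6556 m/s = 64.49 ft/s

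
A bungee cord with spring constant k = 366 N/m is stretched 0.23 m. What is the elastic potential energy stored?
PE = ½kx² = ½(366)(0.23)² = 9.681 J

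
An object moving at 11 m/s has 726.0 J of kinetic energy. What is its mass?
m = 2·KE/v² = 2·726.0/(11)² = 12.0 kg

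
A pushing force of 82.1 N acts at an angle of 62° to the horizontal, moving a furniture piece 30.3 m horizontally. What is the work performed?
W = F·d·cosθ = (82.1)(30.3)cos(62°) = 1168 J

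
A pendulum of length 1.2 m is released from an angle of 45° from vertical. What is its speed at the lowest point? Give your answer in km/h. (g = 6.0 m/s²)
h = L(1 − cosθ) = 1.2(1 − cos45°) = 0.351472 m
v = √(2gh) = √(2·6.0·0.351472) = 2.05369 m/s = 7.393 km/h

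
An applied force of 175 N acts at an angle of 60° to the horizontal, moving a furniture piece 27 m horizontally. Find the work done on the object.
W = F·d·cosθ = (175)(27)cos(60°) = 2363 J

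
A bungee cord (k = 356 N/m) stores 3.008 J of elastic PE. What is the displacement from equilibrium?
x = √(2·PE/k) = √(2·3.008/356) = 0.13 m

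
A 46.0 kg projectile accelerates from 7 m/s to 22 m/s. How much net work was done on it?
W = ΔKE = ½m(v₂² − v₁²) = ½(46.0)(22² − 7²) = 10005.0 J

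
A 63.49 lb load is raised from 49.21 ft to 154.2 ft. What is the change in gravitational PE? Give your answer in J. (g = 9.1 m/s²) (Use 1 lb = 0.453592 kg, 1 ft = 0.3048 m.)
Convert to SI: m = 28.7986 kg, Δh = 32.001 m
ΔPE = mgΔh = (28.7986)(9.1)(32.001) = 8386 J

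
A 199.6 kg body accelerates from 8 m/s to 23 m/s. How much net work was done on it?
W = ΔKE = ½m(v₂² − v₁²) = ½(199.6)(23² − 8²) = 46407.0 J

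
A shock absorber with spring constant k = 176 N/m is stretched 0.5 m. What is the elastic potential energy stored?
PE = ½kx² = ½(176)(0.5)² = 22.0 J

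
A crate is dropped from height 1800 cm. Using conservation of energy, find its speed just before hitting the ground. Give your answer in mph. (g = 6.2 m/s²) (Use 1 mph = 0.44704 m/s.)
Convert to SI: h = 18.0 m
mgh = ½mv² ⇒ v = √(2gh) = √(2·6.2·18.0) = 14.9399 m/s = 33.42 mph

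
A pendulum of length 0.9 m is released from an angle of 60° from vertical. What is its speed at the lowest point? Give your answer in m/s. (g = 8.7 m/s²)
h = L(1 − cosθ) = 0.9(1 − cos60°) = 0.45 m
v = √(2gh) = √(2·8.7·0.45) = 2.798 m/s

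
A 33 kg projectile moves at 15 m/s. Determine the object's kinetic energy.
KE = ½mv² = ½(33)(15)² = 3712.5 J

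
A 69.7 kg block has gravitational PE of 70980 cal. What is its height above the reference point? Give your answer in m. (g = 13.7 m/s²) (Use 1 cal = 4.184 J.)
Convert to SI: m = 69.7 kg, PE = 296980 J
h = PE/(mg) = 296980/(69.7·13.7) = 311.0 m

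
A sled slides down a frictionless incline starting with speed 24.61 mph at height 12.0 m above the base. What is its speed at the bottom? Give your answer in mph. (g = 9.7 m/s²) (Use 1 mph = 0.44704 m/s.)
Convert to SI: v₀ = 11.0017 m/s, h = 12.0 m
½mv₀² + mgh = ½mv² ⇒ v = √(v₀² + 2gh) = √(11.0017² + 2·9.7·12.0) = 18.8105 m/s = 42.08 mph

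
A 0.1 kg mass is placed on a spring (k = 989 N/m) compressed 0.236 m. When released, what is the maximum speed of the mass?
½kx² = ½mv² ⇒ v = x√(k/m) = (0.236)√(989/0.1) = 23.47 m/s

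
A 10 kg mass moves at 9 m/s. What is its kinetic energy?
KE = ½mv² = ½(10)(9)² = 405.0 J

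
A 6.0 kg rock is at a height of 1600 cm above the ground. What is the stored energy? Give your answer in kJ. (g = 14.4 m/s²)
Convert to SI: m = 6.0 kg, h = 16.0 m
PE = mgh = (6.0)(14.4)(16.0) = 1382.4 J = 1.382 kJ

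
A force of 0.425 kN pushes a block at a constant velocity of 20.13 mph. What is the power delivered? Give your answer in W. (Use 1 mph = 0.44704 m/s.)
Convert to SI: F = 425.0 N, v = 8.99892 m/s
P = Fv = (425.0)(8.99892) = 3825 W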